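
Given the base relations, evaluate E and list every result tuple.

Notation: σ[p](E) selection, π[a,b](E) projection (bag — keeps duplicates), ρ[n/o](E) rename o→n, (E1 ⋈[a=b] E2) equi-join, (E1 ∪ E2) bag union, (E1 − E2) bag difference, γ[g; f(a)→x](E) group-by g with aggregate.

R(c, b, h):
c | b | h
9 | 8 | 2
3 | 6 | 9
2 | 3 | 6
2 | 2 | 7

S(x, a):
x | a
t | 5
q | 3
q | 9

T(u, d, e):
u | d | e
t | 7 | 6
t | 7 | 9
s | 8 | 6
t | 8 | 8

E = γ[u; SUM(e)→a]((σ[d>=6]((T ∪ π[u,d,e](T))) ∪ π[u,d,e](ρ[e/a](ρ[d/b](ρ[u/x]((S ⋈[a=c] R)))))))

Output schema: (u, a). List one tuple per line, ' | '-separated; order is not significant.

Subexpression sizes:
  T → 4
  T → 4
  π[u,d,e](T) → 4
  (T ∪ π[u,d,e](T)) → 8
  σ[d>=6]((T ∪ π[u,d,e](T))) → 8
  S → 3
  R → 4
  (S ⋈[a=c] R) → 2
  ρ[u/x]((S ⋈[a=c] R)) → 2
  ρ[d/b](ρ[u/x]((S ⋈[a=c] R))) → 2
  ρ[e/a](ρ[d/b](ρ[u/x]((S ⋈[a=c] R)))) → 2
  π[u,d,e](ρ[e/a](ρ[d/b](ρ[u/x]((S ⋈[a=c] R))))) → 2
  (σ[d>=6]((T ∪ π[u,d,e](T))) ∪ π[u,d,e](ρ[e/a](ρ[d/b](ρ[u/x]((S ⋈[a=c] R)))))) → 10
  γ[u; SUM(e)→a]((σ[d>=6]((T ∪ π[u,d,e](T))) ∪ π[u,d,e](ρ[e/a](ρ[d/b](ρ[u/x]((S ⋈[a=c] R))))))) → 3

== RESULT ==
u | a
q | 12
s | 12
t | 46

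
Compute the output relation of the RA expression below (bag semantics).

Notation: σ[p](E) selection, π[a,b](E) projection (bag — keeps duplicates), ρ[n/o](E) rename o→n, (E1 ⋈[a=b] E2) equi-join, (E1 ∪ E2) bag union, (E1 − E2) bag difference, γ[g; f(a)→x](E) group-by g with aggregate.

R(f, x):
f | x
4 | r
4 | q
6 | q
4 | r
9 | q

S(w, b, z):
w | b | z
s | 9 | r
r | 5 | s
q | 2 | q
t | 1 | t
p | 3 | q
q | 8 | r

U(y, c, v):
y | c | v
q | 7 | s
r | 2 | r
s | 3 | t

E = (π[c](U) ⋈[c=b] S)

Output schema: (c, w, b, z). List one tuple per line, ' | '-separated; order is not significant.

Stepwise |·|:
  U → 3
  π[c](U) → 3
  S → 6
  (π[c](U) ⋈[c=b] S) → 2

== RESULT ==
c | w | b | z
2 | q | 2 | q
3 | p | 3 | q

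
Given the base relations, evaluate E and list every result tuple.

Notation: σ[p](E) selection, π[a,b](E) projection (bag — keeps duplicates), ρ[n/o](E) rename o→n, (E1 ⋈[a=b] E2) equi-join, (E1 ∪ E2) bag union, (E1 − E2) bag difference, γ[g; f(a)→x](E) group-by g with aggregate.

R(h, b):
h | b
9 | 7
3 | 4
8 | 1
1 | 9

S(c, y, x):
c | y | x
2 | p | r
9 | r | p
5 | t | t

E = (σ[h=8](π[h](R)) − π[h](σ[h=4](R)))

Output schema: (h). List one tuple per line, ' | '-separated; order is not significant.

Stepwise |·|:
  R → 4
  π[h](R) → 4
  σ[h=8](π[h](R)) → 1
  R → 4
  σ[h=4](R) → 0
  π[h](σ[h=4](R)) → 0
  (σ[h=8](π[h](R)) − π[h](σ[h=4](R))) → 1

== RESULT ==
h
8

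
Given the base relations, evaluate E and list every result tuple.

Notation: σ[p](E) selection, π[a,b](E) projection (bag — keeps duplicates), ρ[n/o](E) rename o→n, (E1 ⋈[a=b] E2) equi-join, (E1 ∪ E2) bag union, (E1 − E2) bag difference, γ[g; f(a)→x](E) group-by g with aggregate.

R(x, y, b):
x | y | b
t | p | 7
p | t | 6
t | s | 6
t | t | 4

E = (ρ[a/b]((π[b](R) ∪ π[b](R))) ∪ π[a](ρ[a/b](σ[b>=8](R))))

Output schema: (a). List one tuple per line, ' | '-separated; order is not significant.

Subexpression sizes:
  R → 4
  π[b](R) → 4
  R → 4
  π[b](R) → 4
  (π[b](R) ∪ π[b](R)) → 8
  ρ[a/b]((π[b](R) ∪ π[b](R))) → 8
  R → 4
  σ[b>=8](R) → 0
  ρ[a/b](σ[b>=8](R)) → 0
  π[a](ρ[a/b](σ[b>=8](R))) → 0
  (ρ[a/b]((π[b](R) ∪ π[b](R))) ∪ π[a](ρ[a/b](σ[b>=8](R)))) → 8

== RESULT ==
a
4
4
6
6
6
6
7
7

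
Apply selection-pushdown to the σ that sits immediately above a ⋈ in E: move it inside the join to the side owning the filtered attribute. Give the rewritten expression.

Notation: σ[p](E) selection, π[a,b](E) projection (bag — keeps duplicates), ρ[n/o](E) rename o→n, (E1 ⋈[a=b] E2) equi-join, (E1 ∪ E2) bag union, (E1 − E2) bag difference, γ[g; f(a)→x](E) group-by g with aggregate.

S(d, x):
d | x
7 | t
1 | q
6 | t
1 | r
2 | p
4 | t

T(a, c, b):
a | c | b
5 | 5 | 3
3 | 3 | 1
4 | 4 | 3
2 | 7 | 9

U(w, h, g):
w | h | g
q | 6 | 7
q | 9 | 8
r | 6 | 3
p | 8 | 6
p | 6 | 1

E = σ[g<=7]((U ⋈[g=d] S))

σ filters on g, owned by the left side.
E' = (σ[g<=7](U) ⋈[g=d] S)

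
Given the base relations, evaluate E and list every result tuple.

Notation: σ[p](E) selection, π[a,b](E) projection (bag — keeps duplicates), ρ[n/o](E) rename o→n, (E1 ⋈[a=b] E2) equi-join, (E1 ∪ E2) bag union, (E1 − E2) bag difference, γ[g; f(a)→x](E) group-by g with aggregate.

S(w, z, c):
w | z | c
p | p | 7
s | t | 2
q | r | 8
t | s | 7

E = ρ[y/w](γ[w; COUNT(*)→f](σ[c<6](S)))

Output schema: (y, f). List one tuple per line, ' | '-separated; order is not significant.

Subexpression sizes:
  S → 4
  σ[c<6](S) → 1
  γ[w; COUNT(*)→f](σ[c<6](S)) → 1
  ρ[y/w](γ[w; COUNT(*)→f](σ[c<6](S))) → 1

== RESULT ==
y | f
s | 1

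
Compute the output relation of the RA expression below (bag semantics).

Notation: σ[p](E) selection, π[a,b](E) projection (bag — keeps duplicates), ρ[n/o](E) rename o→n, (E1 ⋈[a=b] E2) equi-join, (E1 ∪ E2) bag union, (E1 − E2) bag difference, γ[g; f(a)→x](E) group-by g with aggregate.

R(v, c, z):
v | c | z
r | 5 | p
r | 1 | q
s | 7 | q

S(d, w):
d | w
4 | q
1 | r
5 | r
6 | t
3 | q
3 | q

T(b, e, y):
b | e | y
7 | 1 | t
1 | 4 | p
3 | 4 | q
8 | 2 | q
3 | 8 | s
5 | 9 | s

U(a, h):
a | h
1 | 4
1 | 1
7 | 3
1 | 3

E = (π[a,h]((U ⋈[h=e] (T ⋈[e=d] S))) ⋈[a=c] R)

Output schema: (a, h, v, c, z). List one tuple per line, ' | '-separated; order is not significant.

Per-node cardinality:
  U → 4
  T → 6
  S → 6
  (T ⋈[e=d] S) → 3
  (U ⋈[h=e] (T ⋈[e=d] S)) → 3
  π[a,h]((U ⋈[h=e] (T ⋈[e=d] S))) → 3
  R → 3
  (π[a,h]((U ⋈[h=e] (T ⋈[e=d] S))) ⋈[a=c] R) → 3

== RESULT ==
a | h | v | c | z
1 | 1 | r | 1 | q
1 | 4 | r | 1 | q
1 | 4 | r | 1 | q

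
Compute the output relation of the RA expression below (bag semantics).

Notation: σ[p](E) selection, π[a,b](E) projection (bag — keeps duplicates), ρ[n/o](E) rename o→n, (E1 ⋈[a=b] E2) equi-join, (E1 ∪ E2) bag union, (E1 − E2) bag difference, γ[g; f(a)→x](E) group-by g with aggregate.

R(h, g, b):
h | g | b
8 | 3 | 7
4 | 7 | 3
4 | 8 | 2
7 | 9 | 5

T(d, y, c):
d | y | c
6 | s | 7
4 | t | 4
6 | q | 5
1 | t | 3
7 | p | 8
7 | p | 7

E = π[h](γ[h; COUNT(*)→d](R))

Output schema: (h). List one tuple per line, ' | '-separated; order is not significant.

Subexpression sizes:
  R → 4
  γ[h; COUNT(*)→d](R) → 3
  π[h](γ[h; COUNT(*)→d](R)) → 3

== RESULT ==
h
4
7
8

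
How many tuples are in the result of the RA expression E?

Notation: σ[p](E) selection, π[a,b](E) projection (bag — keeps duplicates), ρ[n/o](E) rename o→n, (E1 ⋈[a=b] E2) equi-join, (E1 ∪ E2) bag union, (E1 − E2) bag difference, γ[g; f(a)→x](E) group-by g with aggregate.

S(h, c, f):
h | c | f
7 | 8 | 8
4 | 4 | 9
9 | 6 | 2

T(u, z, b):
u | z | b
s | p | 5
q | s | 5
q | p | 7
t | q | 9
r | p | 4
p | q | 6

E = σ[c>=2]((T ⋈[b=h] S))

Per-node cardinality:
  T → 6
  S → 3
  (T ⋈[b=h] S) → 3
  σ[c>=2]((T ⋈[b=h] S)) → 3

|E| = 3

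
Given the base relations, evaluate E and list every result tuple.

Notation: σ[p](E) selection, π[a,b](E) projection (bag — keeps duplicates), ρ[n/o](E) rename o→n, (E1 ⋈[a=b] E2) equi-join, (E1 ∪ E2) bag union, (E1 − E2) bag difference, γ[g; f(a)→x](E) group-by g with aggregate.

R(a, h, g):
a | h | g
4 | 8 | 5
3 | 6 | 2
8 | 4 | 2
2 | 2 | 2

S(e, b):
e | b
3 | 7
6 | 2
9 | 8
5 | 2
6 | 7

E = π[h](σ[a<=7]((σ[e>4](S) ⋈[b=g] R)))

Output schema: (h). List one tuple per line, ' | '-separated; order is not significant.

Row counts bottom-up:
  S → 5
  σ[e>4](S) → 4
  R → 4
  (σ[e>4](S) ⋈[b=g] R) → 6
  σ[a<=7]((σ[e>4](S) ⋈[b=g] R)) → 4
  π[h](σ[a<=7]((σ[e>4](S) ⋈[b=g] R))) → 4

== RESULT ==
h
2
2
6
6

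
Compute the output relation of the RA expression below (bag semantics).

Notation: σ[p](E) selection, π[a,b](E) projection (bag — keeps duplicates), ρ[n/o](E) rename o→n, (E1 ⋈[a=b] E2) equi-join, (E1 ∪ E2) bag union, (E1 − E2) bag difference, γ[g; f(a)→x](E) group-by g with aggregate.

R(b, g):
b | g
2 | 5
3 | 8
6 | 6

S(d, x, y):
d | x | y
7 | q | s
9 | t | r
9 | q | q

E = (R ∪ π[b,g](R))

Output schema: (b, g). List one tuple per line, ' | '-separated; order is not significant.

Stepwise |·|:
  R → 3
  R → 3
  π[b,g](R) → 3
  (R ∪ π[b,g](R)) → 6

== RESULT ==
b | g
2 | 5
2 | 5
3 | 8
3 | 8
6 | 6
6 | 6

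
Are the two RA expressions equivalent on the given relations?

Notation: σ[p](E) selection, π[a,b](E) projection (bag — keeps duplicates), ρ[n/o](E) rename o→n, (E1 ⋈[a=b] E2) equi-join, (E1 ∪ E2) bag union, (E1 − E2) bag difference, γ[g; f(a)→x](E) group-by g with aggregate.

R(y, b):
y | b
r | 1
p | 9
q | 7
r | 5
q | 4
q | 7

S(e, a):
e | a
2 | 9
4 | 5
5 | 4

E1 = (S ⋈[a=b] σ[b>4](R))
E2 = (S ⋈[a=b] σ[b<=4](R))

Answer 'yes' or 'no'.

E1 row counts bottom-up:
  S → 3
  R → 6
  σ[b>4](R) → 4
  (S ⋈[a=b] σ[b>4](R)) → 2
E2 row counts bottom-up:
  S → 3
  R → 6
  σ[b<=4](R) → 2
  (S ⋈[a=b] σ[b<=4](R)) → 1

E1 result:
e | a | y | b
2 | 9 | p | 9
4 | 5 | r | 5
E2 result:
e | a | y | b
5 | 4 | q | 4
Witness: (2, 9, 'p', 9) appears 1× in E1 but 0× in E2.

no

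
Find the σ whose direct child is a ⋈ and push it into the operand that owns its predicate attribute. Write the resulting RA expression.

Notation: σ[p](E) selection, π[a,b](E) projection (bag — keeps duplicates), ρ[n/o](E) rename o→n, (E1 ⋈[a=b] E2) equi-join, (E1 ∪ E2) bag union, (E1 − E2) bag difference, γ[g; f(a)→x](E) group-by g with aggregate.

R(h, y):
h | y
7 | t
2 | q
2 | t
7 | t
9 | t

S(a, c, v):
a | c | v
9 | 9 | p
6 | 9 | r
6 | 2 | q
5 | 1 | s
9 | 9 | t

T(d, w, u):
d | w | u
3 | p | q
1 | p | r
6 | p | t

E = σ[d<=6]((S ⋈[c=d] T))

σ filters on d, owned by the right side.
E' = (S ⋈[c=d] σ[d<=6](T))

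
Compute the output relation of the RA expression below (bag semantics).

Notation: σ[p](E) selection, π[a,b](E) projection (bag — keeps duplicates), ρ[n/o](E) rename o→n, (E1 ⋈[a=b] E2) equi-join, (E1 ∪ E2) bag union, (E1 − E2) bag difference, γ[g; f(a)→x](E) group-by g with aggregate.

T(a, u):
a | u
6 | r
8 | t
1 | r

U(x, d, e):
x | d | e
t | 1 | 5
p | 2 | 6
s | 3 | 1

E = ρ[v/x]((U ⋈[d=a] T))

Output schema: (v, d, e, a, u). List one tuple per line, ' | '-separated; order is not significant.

Per-node cardinality:
  U → 3
  T → 3
  (U ⋈[d=a] T) → 1
  ρ[v/x]((U ⋈[d=a] T)) → 1

== RESULT ==
v | d | e | a | u
t | 1 | 5 | 1 | r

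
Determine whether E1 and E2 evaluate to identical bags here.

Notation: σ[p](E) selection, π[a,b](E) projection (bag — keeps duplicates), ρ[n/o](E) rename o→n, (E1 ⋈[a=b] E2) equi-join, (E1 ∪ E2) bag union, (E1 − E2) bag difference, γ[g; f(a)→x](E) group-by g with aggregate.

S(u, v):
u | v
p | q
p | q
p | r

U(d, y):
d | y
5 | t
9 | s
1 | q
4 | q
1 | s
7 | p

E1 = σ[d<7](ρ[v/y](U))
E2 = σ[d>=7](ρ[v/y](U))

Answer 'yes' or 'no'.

E1 subexpression sizes:
  U → 6
  ρ[v/y](U) → 6
  σ[d<7](ρ[v/y](U)) → 4
E2 subexpression sizes:
  U → 6
  ρ[v/y](U) → 6
  σ[d>=7](ρ[v/y](U)) → 2

E1 result:
d | v
1 | q
1 | s
4 | q
5 | t
E2 result:
d | v
7 | p
9 | s
Witness: (9, 's') appears 0× in E1 but 1× in E2.

no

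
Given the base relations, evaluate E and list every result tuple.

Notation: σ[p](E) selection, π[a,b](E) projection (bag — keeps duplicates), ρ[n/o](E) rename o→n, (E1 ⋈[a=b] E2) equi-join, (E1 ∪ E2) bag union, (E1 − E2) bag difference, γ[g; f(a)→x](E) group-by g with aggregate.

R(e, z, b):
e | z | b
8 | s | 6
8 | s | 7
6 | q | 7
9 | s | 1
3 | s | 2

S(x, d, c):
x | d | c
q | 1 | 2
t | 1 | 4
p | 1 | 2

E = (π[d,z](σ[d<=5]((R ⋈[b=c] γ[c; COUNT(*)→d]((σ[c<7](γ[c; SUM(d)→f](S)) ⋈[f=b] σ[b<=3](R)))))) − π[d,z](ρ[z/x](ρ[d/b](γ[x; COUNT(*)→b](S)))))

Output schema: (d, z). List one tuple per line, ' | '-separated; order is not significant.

Row counts bottom-up:
  R → 5
  S → 3
  γ[c; SUM(d)→f](S) → 2
  σ[c<7](γ[c; SUM(d)→f](S)) → 2
  R → 5
  σ[b<=3](R) → 2
  (σ[c<7](γ[c; SUM(d)→f](S)) ⋈[f=b] σ[b<=3](R)) → 2
  γ[c; COUNT(*)→d]((σ[c<7](γ[c; SUM(d)→f](S)) ⋈[f=b] σ[b<=3](R))) → 2
  (R ⋈[b=c] γ[c; COUNT(*)→d]((σ[c<7](γ[c; SUM(d)→f](S)) ⋈[f=b] σ[b<=3](R)))) → 1
  σ[d<=5]((R ⋈[b=c] γ[c; COUNT(*)→d]((σ[c<7](γ[c; SUM(d)→f](S)) ⋈[f=b] σ[b<=3](R))))) → 1
  π[d,z](σ[d<=5]((R ⋈[b=c] γ[c; COUNT(*)→d]((σ[c<7](γ[c; SUM(d)→f](S)) ⋈[f=b] σ[b<=3](R)))))) → 1
  S → 3
  γ[x; COUNT(*)→b](S) → 3
  ρ[d/b](γ[x; COUNT(*)→b](S)) → 3
  ρ[z/x](ρ[d/b](γ[x; COUNT(*)→b](S))) → 3
  π[d,z](ρ[z/x](ρ[d/b](γ[x; COUNT(*)→b](S)))) → 3
  (π[d,z](σ[d<=5]((R ⋈[b=c] γ[c; COUNT(*)→d]((σ[c<7](γ[c; SUM(d)→f](S)) ⋈[f=b] σ[b<=3](R)))))) − π[d,z](ρ[z/x](ρ[d/b](γ[x; COUNT(*)→b](S))))) → 1

== RESULT ==
d | z
1 | s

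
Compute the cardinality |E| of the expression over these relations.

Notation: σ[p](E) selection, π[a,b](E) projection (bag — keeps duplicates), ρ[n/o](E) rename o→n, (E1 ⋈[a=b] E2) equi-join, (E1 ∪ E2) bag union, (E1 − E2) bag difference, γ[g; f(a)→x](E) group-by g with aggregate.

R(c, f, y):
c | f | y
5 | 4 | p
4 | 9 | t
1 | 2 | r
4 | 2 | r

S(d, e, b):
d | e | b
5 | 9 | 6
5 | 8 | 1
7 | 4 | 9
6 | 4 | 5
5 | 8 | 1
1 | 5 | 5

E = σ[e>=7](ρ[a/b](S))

Per-node cardinality:
  S → 6
  ρ[a/b](S) → 6
  σ[e>=7](ρ[a/b](S)) → 3

|E| = 3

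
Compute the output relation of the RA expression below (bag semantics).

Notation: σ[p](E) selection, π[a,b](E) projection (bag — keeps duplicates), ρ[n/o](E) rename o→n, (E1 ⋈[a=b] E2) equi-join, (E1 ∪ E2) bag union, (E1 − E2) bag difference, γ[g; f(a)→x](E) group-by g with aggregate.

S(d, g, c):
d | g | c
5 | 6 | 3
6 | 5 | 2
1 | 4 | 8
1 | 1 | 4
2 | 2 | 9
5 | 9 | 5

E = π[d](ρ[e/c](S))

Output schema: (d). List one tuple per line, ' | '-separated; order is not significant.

Subexpression sizes:
  S → 6
  ρ[e/c](S) → 6
  π[d](ρ[e/c](S)) → 6

== RESULT ==
d
1
1
2
5
5
6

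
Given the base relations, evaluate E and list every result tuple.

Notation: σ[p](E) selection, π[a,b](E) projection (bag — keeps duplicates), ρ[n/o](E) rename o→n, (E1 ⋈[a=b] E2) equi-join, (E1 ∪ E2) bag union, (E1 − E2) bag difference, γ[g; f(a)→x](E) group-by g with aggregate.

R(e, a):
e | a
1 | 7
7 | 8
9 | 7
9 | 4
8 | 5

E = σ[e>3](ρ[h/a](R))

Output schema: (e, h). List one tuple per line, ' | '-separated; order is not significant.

Per-node cardinality:
  R → 5
  ρ[h/a](R) → 5
  σ[e>3](ρ[h/a](R)) → 4

== RESULT ==
e | h
7 | 8
8 | 5
9 | 4
9 | 7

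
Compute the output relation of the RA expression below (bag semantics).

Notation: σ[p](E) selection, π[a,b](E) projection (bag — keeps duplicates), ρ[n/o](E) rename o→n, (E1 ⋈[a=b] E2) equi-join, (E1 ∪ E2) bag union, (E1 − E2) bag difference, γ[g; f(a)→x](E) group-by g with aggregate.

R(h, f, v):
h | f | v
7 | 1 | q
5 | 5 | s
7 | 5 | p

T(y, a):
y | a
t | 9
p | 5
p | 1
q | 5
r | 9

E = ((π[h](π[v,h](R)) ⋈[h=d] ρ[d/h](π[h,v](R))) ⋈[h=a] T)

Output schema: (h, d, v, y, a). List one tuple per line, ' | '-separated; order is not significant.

Stepwise |·|:
  R → 3
  π[v,h](R) → 3
  π[h](π[v,h](R)) → 3
  R → 3
  π[h,v](R) → 3
  ρ[d/h](π[h,v](R)) → 3
  (π[h](π[v,h](R)) ⋈[h=d] ρ[d/h](π[h,v](R))) → 5
  T → 5
  ((π[h](π[v,h](R)) ⋈[h=d] ρ[d/h](π[h,v](R))) ⋈[h=a] T) → 2

== RESULT ==
h | d | v | y | a
5 | 5 | s | p | 5
5 | 5 | s | q | 5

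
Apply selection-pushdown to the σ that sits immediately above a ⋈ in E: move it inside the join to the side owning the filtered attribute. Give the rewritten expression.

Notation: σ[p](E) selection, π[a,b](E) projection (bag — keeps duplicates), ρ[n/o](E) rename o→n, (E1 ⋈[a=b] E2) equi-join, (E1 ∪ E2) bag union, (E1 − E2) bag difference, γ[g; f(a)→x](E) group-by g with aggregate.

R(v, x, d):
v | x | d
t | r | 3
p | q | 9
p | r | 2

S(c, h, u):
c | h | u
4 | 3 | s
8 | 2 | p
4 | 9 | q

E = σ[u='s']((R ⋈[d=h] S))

σ filters on u, owned by the right side.
E' = (R ⋈[d=h] σ[u='s'](S))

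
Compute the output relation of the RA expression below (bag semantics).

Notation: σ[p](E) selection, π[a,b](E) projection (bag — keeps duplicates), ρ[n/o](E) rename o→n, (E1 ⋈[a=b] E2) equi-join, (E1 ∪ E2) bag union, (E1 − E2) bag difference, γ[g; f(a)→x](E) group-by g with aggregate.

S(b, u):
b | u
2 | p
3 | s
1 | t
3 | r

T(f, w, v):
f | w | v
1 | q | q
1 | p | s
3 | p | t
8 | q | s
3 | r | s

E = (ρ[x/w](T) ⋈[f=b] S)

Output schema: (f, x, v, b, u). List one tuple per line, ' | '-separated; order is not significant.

Stepwise |·|:
  T → 5
  ρ[x/w](T) → 5
  S → 4
  (ρ[x/w](T) ⋈[f=b] S) → 6

== RESULT ==
f | x | v | b | u
1 | p | s | 1 | t
1 | q | q | 1 | t
3 | p | t | 3 | r
3 | p | t | 3 | s
3 | r | s | 3 | r
3 | r | s | 3 | s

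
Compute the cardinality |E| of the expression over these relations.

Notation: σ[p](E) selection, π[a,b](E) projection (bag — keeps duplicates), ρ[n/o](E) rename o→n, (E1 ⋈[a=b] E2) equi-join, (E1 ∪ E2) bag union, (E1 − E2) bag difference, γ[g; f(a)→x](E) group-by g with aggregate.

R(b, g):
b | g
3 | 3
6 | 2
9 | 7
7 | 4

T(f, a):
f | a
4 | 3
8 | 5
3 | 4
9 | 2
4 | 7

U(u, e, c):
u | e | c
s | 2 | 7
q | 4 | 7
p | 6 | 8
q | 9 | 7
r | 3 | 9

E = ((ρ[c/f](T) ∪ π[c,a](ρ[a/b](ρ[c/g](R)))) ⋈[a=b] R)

Stepwise |·|:
  T → 5
  ρ[c/f](T) → 5
  R → 4
  ρ[c/g](R) → 4
  ρ[a/b](ρ[c/g](R)) → 4
  π[c,a](ρ[a/b](ρ[c/g](R))) → 4
  (ρ[c/f](T) ∪ π[c,a](ρ[a/b](ρ[c/g](R)))) → 9
  R → 4
  ((ρ[c/f](T) ∪ π[c,a](ρ[a/b](ρ[c/g](R)))) ⋈[a=b] R) → 6

|E| = 6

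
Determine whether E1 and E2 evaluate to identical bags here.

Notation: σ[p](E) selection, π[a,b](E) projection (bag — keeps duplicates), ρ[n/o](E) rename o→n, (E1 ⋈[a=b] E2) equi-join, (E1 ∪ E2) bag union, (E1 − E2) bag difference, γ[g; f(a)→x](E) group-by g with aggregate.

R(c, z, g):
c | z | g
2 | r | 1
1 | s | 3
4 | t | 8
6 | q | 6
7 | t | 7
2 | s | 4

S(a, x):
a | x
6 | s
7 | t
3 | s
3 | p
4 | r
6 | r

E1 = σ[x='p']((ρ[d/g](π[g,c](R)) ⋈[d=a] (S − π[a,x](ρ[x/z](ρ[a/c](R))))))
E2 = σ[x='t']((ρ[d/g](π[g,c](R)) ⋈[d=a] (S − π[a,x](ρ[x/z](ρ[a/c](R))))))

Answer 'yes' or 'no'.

E1 subexpression sizes:
  R → 6
  π[g,c](R) → 6
  ρ[d/g](π[g,c](R)) → 6
  S → 6
  R → 6
  ρ[a/c](R) → 6
  ρ[x/z](ρ[a/c](R)) → 6
  π[a,x](ρ[x/z](ρ[a/c](R))) → 6
  (S − π[a,x](ρ[x/z](ρ[a/c](R)))) → 5
  (ρ[d/g](π[g,c](R)) ⋈[d=a] (S − π[a,x](ρ[x/z](ρ[a/c](R))))) → 5
  σ[x='p']((ρ[d/g](π[g,c](R)) ⋈[d=a] (S − π[a,x](ρ[x/z](ρ[a/c](R)))))) → 1
E2 subexpression sizes:
  R → 6
  π[g,c](R) → 6
  ρ[d/g](π[g,c](R)) → 6
  S → 6
  R → 6
  ρ[a/c](R) → 6
  ρ[x/z](ρ[a/c](R)) → 6
  π[a,x](ρ[x/z](ρ[a/c](R))) → 6
  (S − π[a,x](ρ[x/z](ρ[a/c](R)))) → 5
  (ρ[d/g](π[g,c](R)) ⋈[d=a] (S − π[a,x](ρ[x/z](ρ[a/c](R))))) → 5
  σ[x='t']((ρ[d/g](π[g,c](R)) ⋈[d=a] (S − π[a,x](ρ[x/z](ρ[a/c](R)))))) → 0

E1 result:
d | c | a | x
3 | 1 | 3 | p
E2 result:
d | c | a | x
(0 rows)
Witness: (3, 1, 3, 'p') appears 1× in E1 but 0× in E2.

no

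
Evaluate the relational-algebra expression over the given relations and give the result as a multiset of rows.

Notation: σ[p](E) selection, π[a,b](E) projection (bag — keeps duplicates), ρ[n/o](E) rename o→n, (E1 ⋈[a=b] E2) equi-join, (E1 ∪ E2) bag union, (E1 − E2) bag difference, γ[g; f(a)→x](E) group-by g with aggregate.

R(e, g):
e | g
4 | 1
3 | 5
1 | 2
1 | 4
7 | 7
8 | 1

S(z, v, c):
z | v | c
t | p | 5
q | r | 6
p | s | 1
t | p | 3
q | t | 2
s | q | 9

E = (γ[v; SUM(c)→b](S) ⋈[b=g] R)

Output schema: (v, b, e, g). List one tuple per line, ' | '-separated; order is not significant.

Subexpression sizes:
  S → 6
  γ[v; SUM(c)→b](S) → 5
  R → 6
  (γ[v; SUM(c)→b](S) ⋈[b=g] R) → 3

== RESULT ==
v | b | e | g
s | 1 | 4 | 1
s | 1 | 8 | 1
t | 2 | 1 | 2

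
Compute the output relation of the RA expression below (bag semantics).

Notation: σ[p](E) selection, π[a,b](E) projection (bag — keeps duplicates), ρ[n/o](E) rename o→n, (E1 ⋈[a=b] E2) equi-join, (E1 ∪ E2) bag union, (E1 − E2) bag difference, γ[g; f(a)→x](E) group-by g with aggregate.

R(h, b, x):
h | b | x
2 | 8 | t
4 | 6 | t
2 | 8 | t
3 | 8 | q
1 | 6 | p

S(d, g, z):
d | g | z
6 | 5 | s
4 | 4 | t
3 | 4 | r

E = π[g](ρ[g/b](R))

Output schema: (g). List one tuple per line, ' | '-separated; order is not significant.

Row counts bottom-up:
  R → 5
  ρ[g/b](R) → 5
  π[g](ρ[g/b](R)) → 5

== RESULT ==
g
6
6
8
8
8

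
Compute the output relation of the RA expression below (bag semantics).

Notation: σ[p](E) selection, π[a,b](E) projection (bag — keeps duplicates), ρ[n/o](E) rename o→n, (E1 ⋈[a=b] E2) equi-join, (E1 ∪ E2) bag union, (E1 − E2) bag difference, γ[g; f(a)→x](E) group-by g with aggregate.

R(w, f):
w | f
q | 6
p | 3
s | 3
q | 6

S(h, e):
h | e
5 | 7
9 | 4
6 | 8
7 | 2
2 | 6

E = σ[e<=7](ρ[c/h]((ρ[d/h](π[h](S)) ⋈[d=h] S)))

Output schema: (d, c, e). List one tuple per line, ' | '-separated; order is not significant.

Subexpression sizes:
  S → 5
  π[h](S) → 5
  ρ[d/h](π[h](S)) → 5
  S → 5
  (ρ[d/h](π[h](S)) ⋈[d=h] S) → 5
  ρ[c/h]((ρ[d/h](π[h](S)) ⋈[d=h] S)) → 5
  σ[e<=7](ρ[c/h]((ρ[d/h](π[h](S)) ⋈[d=h] S))) → 4

== RESULT ==
d | c | e
2 | 2 | 6
5 | 5 | 7
7 | 7 | 2
9 | 9 | 4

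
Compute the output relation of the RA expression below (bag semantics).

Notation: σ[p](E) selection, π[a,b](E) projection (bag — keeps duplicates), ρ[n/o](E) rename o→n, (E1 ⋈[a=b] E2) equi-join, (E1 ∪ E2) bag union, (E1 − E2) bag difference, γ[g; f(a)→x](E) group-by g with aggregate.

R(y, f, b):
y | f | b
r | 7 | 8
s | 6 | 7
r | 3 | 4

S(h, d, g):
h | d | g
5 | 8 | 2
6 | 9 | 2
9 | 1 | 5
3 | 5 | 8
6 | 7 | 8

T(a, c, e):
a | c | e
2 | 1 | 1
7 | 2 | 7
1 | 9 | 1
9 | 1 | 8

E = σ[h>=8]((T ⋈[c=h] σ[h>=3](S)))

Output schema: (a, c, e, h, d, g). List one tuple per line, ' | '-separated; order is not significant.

Per-node cardinality:
  T → 4
  S → 5
  σ[h>=3](S) → 5
  (T ⋈[c=h] σ[h>=3](S)) → 1
  σ[h>=8]((T ⋈[c=h] σ[h>=3](S))) → 1

== RESULT ==
a | c | e | h | d | g
1 | 9 | 1 | 9 | 1 | 5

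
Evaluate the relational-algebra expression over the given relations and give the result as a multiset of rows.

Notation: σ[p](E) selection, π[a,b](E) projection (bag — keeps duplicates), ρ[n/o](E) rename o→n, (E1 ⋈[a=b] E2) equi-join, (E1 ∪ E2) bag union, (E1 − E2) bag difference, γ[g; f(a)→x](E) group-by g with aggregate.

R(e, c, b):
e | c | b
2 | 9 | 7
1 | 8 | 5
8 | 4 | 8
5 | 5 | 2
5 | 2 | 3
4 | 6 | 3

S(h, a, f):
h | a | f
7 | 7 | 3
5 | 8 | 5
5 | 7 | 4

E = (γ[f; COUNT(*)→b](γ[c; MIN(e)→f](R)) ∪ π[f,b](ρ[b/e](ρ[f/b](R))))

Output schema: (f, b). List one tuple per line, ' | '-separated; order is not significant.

Per-node cardinality:
  R → 6
  γ[c; MIN(e)→f](R) → 6
  γ[f; COUNT(*)→b](γ[c; MIN(e)→f](R)) → 5
  R → 6
  ρ[f/b](R) → 6
  ρ[b/e](ρ[f/b](R)) → 6
  π[f,b](ρ[b/e](ρ[f/b](R))) → 6
  (γ[f; COUNT(*)→b](γ[c; MIN(e)→f](R)) ∪ π[f,b](ρ[b/e](ρ[f/b](R)))) → 11

== RESULT ==
f | b
1 | 1
2 | 1
2 | 5
3 | 4
3 | 5
4 | 1
5 | 1
5 | 2
7 | 2
8 | 1
8 | 8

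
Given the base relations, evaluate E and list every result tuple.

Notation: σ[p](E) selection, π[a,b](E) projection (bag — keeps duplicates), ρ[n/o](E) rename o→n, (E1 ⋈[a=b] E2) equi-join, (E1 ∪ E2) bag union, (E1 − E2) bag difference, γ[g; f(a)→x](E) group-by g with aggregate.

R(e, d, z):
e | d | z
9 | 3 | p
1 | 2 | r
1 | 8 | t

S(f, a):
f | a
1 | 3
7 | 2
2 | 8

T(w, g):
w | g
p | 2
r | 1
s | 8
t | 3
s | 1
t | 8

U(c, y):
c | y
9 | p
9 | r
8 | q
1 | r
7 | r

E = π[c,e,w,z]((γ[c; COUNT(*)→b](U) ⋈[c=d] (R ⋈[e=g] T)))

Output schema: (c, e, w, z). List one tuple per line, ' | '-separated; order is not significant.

Subexpression sizes:
  U → 5
  γ[c; COUNT(*)→b](U) → 4
  R → 3
  T → 6
  (R ⋈[e=g] T) → 4
  (γ[c; COUNT(*)→b](U) ⋈[c=d] (R ⋈[e=g] T)) → 2
  π[c,e,w,z]((γ[c; COUNT(*)→b](U) ⋈[c=d] (R ⋈[e=g] T))) → 2

== RESULT ==
c | e | w | z
8 | 1 | r | t
8 | 1 | s | t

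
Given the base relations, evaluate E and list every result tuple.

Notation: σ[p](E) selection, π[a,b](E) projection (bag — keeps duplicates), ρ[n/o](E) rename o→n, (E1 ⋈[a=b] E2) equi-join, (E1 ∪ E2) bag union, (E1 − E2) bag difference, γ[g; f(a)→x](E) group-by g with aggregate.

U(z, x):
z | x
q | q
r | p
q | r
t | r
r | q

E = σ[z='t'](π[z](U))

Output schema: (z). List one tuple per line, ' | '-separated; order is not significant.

Per-node cardinality:
  U → 5
  π[z](U) → 5
  σ[z='t'](π[z](U)) → 1

== RESULT ==
z
t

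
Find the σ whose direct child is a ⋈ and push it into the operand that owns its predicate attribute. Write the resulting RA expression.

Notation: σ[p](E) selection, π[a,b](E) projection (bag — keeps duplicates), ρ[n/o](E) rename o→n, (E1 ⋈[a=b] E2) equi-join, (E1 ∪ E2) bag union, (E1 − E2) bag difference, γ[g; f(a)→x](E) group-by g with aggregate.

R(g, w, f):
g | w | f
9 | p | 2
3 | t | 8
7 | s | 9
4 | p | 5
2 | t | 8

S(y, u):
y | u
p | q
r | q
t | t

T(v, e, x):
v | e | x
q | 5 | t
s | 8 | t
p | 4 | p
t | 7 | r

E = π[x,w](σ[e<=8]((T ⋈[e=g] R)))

σ filters on e, owned by the left side.
E' = π[x,w]((σ[e<=8](T) ⋈[e=g] R))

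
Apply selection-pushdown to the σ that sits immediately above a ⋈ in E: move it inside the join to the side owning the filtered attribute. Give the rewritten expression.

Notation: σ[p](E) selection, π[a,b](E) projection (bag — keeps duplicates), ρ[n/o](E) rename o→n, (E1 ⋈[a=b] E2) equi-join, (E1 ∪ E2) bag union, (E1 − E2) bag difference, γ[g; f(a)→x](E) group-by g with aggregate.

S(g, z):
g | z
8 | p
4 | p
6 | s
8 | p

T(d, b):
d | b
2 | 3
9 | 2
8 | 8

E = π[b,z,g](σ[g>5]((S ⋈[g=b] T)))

σ filters on g, owned by the left side.
E' = π[b,z,g]((σ[g>5](S) ⋈[g=b] T))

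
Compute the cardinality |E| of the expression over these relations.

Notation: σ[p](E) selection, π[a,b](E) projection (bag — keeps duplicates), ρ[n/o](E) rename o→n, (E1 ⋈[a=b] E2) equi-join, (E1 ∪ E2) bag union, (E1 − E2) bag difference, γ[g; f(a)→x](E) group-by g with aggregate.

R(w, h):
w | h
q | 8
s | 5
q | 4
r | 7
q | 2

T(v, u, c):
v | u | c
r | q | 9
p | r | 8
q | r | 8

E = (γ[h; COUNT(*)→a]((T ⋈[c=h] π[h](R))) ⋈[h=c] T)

Per-node cardinality:
  T → 3
  R → 5
  π[h](R) → 5
  (T ⋈[c=h] π[h](R)) → 2
  γ[h; COUNT(*)→a]((T ⋈[c=h] π[h](R))) → 1
  T → 3
  (γ[h; COUNT(*)→a]((T ⋈[c=h] π[h](R))) ⋈[h=c] T) → 2

|E| = 2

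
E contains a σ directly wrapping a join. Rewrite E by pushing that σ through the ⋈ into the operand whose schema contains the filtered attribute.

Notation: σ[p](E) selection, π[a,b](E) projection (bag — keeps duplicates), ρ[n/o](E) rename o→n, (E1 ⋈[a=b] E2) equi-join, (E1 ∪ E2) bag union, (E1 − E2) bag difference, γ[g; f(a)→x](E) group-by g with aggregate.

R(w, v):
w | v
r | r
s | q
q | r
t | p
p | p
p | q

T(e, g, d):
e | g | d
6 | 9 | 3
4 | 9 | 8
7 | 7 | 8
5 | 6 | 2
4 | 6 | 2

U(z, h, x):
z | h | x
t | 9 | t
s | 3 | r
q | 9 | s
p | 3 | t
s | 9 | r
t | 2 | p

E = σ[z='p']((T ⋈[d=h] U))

σ filters on z, owned by the right side.
E' = (T ⋈[d=h] σ[z='p'](U))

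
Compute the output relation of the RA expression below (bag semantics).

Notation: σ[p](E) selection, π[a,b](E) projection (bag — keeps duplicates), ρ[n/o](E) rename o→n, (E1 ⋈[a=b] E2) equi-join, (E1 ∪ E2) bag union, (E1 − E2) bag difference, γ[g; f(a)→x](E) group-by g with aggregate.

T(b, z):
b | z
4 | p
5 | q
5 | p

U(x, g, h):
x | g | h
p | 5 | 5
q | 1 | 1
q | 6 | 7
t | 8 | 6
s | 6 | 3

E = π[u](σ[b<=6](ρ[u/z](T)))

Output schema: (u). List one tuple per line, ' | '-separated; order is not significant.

Row counts bottom-up:
  T → 3
  ρ[u/z](T) → 3
  σ[b<=6](ρ[u/z](T)) → 3
  π[u](σ[b<=6](ρ[u/z](T))) → 3

== RESULT ==
u
p
p
q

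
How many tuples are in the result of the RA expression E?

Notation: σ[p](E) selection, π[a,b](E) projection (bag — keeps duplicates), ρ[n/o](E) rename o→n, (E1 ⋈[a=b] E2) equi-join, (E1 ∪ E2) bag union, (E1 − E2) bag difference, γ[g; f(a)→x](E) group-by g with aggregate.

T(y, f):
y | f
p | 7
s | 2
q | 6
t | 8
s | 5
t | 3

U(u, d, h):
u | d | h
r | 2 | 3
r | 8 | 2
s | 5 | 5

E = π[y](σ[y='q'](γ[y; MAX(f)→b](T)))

Per-node cardinality:
  T → 6
  γ[y; MAX(f)→b](T) → 4
  σ[y='q'](γ[y; MAX(f)→b](T)) → 1
  π[y](σ[y='q'](γ[y; MAX(f)→b](T))) → 1

|E| = 1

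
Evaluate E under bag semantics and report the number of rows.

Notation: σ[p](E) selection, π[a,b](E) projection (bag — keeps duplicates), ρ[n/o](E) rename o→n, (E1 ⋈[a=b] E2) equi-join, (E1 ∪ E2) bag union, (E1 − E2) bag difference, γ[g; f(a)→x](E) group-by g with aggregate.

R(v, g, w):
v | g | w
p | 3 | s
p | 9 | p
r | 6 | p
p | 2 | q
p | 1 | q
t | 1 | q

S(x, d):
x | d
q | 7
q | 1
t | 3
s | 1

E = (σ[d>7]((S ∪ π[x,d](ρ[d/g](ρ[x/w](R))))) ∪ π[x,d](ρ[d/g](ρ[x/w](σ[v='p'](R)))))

Subexpression sizes:
  S → 4
  R → 6
  ρ[x/w](R) → 6
  ρ[d/g](ρ[x/w](R)) → 6
  π[x,d](ρ[d/g](ρ[x/w](R))) → 6
  (S ∪ π[x,d](ρ[d/g](ρ[x/w](R)))) → 10
  σ[d>7]((S ∪ π[x,d](ρ[d/g](ρ[x/w](R))))) → 1
  R → 6
  σ[v='p'](R) → 4
  ρ[x/w](σ[v='p'](R)) → 4
  ρ[d/g](ρ[x/w](σ[v='p'](R))) → 4
  π[x,d](ρ[d/g](ρ[x/w](σ[v='p'](R)))) → 4
  (σ[d>7]((S ∪ π[x,d](ρ[d/g](ρ[x/w](R))))) ∪ π[x,d](ρ[d/g](ρ[x/w](σ[v='p'](R))))) → 5

|E| = 5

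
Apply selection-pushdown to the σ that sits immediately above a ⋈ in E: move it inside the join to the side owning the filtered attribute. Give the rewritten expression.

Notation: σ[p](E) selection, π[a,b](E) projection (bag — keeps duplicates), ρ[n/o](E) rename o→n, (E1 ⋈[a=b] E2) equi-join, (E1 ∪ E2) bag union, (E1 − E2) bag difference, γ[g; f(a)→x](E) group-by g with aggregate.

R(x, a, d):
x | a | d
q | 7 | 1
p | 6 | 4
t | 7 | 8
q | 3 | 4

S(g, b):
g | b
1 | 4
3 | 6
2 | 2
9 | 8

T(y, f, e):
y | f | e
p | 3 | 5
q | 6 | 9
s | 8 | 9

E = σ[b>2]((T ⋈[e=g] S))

σ filters on b, owned by the right side.
E' = (T ⋈[e=g] σ[b>2](S))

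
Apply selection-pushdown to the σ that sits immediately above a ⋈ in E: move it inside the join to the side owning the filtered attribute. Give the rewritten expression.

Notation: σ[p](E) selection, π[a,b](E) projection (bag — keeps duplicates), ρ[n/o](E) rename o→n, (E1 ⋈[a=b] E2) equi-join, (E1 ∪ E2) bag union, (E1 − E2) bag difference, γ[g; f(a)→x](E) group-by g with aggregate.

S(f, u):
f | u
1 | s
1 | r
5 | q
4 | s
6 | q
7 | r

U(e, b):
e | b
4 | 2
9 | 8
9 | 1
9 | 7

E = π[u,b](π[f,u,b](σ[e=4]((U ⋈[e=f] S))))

σ filters on e, owned by the left side.
E' = π[u,b](π[f,u,b]((σ[e=4](U) ⋈[e=f] S)))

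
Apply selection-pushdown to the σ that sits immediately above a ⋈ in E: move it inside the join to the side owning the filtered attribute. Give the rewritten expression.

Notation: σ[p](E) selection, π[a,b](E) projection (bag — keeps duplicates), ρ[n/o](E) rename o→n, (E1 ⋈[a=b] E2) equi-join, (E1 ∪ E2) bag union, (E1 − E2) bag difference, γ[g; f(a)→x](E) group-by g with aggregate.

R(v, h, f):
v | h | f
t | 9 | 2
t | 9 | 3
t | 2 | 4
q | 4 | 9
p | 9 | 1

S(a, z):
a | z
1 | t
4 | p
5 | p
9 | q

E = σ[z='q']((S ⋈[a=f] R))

σ filters on z, owned by the left side.
E' = (σ[z='q'](S) ⋈[a=f] R)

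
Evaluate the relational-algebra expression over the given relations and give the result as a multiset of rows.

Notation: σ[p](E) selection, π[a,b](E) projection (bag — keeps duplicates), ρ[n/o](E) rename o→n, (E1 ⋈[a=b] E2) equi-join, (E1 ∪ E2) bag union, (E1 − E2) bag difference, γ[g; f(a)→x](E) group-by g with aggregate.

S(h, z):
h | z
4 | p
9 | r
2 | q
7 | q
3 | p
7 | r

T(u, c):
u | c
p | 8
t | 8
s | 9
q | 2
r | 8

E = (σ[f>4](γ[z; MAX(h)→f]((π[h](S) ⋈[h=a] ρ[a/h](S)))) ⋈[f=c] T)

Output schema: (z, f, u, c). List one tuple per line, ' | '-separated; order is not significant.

Per-node cardinality:
  S → 6
  π[h](S) → 6
  S → 6
  ρ[a/h](S) → 6
  (π[h](S) ⋈[h=a] ρ[a/h](S)) → 8
  γ[z; MAX(h)→f]((π[h](S) ⋈[h=a] ρ[a/h](S))) → 3
  σ[f>4](γ[z; MAX(h)→f]((π[h](S) ⋈[h=a] ρ[a/h](S)))) → 2
  T → 5
  (σ[f>4](γ[z; MAX(h)→f]((π[h](S) ⋈[h=a] ρ[a/h](S)))) ⋈[f=c] T) → 1

== RESULT ==
z | f | u | c
r | 9 | s | 9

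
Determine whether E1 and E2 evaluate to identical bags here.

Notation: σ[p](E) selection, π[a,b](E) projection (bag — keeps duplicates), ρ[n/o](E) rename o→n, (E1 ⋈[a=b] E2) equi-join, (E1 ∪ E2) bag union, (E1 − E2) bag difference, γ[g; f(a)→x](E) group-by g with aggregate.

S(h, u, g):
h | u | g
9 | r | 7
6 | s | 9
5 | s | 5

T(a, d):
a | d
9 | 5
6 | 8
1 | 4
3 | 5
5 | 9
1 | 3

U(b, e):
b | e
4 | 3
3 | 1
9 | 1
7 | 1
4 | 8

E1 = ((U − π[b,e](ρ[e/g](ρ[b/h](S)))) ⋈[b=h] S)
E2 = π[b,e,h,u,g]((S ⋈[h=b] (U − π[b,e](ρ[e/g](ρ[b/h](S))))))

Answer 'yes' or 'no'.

E1 row counts bottom-up:
  U → 5
  S → 3
  ρ[b/h](S) → 3
  ρ[e/g](ρ[b/h](S)) → 3
  π[b,e](ρ[e/g](ρ[b/h](S))) → 3
  (U − π[b,e](ρ[e/g](ρ[b/h](S)))) → 5
  S → 3
  ((U − π[b,e](ρ[e/g](ρ[b/h](S)))) ⋈[b=h] S) → 1
E2 row counts bottom-up:
  S → 3
  U → 5
  S → 3
  ρ[b/h](S) → 3
  ρ[e/g](ρ[b/h](S)) → 3
  π[b,e](ρ[e/g](ρ[b/h](S))) → 3
  (U − π[b,e](ρ[e/g](ρ[b/h](S)))) → 5
  (S ⋈[h=b] (U − π[b,e](ρ[e/g](ρ[b/h](S))))) → 1
  π[b,e,h,u,g]((S ⋈[h=b] (U − π[b,e](ρ[e/g](ρ[b/h](S)))))) → 1

E1 and E2 produce the same multiset:
b | e | h | u | g
9 | 1 | 9 | r | 7

yes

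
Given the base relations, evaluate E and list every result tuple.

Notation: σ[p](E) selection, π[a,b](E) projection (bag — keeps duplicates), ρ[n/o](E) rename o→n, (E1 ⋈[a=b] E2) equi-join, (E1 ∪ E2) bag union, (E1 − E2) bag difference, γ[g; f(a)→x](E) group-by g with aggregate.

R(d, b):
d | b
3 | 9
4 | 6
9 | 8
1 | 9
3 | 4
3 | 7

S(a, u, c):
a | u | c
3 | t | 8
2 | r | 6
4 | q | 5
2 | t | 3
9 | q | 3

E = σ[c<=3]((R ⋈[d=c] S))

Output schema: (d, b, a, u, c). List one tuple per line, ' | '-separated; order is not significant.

Stepwise |·|:
  R → 6
  S → 5
  (R ⋈[d=c] S) → 6
  σ[c<=3]((R ⋈[d=c] S)) → 6

== RESULT ==
d | b | a | u | c
3 | 4 | 2 | t | 3
3 | 4 | 9 | q | 3
3 | 7 | 2 | t | 3
3 | 7 | 9 | q | 3
3 | 9 | 2 | t | 3
3 | 9 | 9 | q | 3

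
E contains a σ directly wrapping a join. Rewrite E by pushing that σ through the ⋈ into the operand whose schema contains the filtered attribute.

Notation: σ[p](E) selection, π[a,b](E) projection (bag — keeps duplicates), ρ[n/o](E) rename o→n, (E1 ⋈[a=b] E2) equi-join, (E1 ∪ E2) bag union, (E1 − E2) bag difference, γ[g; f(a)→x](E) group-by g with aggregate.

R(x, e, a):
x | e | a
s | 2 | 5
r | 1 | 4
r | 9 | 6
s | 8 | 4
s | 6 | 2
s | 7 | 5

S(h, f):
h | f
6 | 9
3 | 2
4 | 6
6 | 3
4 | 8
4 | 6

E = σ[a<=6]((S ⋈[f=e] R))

σ filters on a, owned by the right side.
E' = (S ⋈[f=e] σ[a<=6](R))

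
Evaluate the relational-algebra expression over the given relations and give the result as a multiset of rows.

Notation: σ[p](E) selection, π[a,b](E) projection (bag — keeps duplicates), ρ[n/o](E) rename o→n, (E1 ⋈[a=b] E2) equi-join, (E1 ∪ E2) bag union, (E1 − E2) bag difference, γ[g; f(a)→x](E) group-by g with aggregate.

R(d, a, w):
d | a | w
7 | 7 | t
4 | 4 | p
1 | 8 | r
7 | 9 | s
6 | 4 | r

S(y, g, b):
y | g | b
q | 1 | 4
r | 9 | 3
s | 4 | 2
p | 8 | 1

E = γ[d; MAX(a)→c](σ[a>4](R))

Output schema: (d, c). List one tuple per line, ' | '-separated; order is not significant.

Row counts bottom-up:
  R → 5
  σ[a>4](R) → 3
  γ[d; MAX(a)→c](σ[a>4](R)) → 2

== RESULT ==
d | c
1 | 8
7 | 9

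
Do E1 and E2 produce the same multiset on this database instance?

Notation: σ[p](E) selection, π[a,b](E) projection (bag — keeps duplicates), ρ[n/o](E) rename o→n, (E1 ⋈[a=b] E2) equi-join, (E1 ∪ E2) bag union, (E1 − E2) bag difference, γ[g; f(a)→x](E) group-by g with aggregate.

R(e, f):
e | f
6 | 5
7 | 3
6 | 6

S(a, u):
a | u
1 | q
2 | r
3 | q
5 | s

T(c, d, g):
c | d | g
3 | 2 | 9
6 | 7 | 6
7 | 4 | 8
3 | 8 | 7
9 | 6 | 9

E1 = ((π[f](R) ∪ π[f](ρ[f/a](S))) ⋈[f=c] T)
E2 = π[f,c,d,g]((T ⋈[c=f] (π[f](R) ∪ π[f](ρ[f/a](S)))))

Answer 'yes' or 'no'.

E1 subexpression sizes:
  R → 3
  π[f](R) → 3
  S → 4
  ρ[f/a](S) → 4
  π[f](ρ[f/a](S)) → 4
  (π[f](R) ∪ π[f](ρ[f/a](S))) → 7
  T → 5
  ((π[f](R) ∪ π[f](ρ[f/a](S))) ⋈[f=c] T) → 5
E2 subexpression sizes:
  T → 5
  R → 3
  π[f](R) → 3
  S → 4
  ρ[f/a](S) → 4
  π[f](ρ[f/a](S)) → 4
  (π[f](R) ∪ π[f](ρ[f/a](S))) → 7
  (T ⋈[c=f] (π[f](R) ∪ π[f](ρ[f/a](S)))) → 5
  π[f,c,d,g]((T ⋈[c=f] (π[f](R) ∪ π[f](ρ[f/a](S))))) → 5

E1 and E2 produce the same multiset:
f | c | d | g
3 | 3 | 2 | 9
3 | 3 | 2 | 9
3 | 3 | 8 | 7
3 | 3 | 8 | 7
6 | 6 | 7 | 6

yes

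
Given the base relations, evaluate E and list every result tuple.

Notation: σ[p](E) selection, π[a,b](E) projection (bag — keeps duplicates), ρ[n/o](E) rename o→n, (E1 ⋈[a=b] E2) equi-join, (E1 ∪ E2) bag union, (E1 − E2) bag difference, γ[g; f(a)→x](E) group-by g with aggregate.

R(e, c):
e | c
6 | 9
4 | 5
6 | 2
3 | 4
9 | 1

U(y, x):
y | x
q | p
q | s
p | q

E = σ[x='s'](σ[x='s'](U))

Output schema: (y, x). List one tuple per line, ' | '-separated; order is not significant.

Per-node cardinality:
  U → 3
  σ[x='s'](U) → 1
  σ[x='s'](σ[x='s'](U)) → 1

== RESULT ==
y | x
q | s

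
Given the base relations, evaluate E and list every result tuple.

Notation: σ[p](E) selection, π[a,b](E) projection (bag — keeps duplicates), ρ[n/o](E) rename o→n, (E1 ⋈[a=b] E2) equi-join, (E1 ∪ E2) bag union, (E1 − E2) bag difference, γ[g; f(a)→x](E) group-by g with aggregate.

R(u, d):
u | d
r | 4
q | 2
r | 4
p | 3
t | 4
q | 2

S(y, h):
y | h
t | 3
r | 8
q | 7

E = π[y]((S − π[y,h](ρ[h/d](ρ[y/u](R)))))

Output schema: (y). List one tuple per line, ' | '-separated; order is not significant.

Row counts bottom-up:
  S → 3
  R → 6
  ρ[y/u](R) → 6
  ρ[h/d](ρ[y/u](R)) → 6
  π[y,h](ρ[h/d](ρ[y/u](R))) → 6
  (S − π[y,h](ρ[h/d](ρ[y/u](R)))) → 3
  π[y]((S − π[y,h](ρ[h/d](ρ[y/u](R))))) → 3

== RESULT ==
y
q
r
t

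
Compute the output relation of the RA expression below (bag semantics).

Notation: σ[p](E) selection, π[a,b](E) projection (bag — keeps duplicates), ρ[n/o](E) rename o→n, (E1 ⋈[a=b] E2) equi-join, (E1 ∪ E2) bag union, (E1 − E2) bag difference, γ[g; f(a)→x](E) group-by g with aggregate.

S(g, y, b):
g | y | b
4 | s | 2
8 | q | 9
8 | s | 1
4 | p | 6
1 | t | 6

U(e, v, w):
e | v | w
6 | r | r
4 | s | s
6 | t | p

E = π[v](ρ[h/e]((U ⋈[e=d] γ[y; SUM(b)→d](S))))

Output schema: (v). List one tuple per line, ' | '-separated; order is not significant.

Per-node cardinality:
  U → 3
  S → 5
  γ[y; SUM(b)→d](S) → 4
  (U ⋈[e=d] γ[y; SUM(b)→d](S)) → 4
  ρ[h/e]((U ⋈[e=d] γ[y; SUM(b)→d](S))) → 4
  π[v](ρ[h/e]((U ⋈[e=d] γ[y; SUM(b)→d](S)))) → 4

== RESULT ==
v
r
r
t
t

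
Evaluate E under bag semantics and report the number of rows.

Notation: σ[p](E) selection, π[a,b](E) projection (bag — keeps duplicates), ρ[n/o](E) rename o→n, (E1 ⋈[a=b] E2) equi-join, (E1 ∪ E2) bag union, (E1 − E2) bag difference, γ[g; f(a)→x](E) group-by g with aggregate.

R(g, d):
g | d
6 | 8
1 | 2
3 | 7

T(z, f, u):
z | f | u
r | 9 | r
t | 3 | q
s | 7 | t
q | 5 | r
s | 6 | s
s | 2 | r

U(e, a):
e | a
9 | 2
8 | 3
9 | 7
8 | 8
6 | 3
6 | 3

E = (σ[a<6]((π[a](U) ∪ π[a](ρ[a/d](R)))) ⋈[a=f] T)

Subexpression sizes:
  U → 6
  π[a](U) → 6
  R → 3
  ρ[a/d](R) → 3
  π[a](ρ[a/d](R)) → 3
  (π[a](U) ∪ π[a](ρ[a/d](R))) → 9
  σ[a<6]((π[a](U) ∪ π[a](ρ[a/d](R)))) → 5
  T → 6
  (σ[a<6]((π[a](U) ∪ π[a](ρ[a/d](R)))) ⋈[a=f] T) → 5

|E| = 5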